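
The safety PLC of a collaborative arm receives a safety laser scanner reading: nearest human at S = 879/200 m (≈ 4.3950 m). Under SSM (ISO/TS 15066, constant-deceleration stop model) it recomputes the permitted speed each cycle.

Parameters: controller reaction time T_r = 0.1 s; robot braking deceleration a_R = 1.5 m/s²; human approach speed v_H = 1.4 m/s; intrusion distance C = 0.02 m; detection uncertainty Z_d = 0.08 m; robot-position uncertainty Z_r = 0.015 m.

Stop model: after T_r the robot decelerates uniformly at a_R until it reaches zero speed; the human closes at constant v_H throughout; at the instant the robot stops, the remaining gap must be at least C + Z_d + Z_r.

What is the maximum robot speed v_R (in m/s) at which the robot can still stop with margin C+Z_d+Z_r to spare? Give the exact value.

v_R_max = 23/10 m/s = 2.3000 m/s

collect terms ⇒ (1/3)·v_R² + (31/30)·v_R + (-207/50) = 0
  disc = (31/30)² − 4·(1/3)·(-207/50) = 5929/900 ; √disc = 77/30
  v_R = (−(31/30) + 77/30) / (2·(1/3)) = 23/10 m/s
check:
stop time T_s = (23/10)/(3/2) = 1.5333 s
robot in T_r: 2.3000·0.1000 = 0.2300 m
robot covers 2.3000·1.5333 − ½·1.5000·1.5333² = 1.7633 m while stopping
human over T_r+T_s: 1.4000·(0.1000+1.5333) = 2.2867 m
margins: 0.0200+0.0800+0.0150 = 0.1150 m
sum ≈ 0.2300+1.7633+2.2867+0.1150 ≈ 4.3950 m = S ✓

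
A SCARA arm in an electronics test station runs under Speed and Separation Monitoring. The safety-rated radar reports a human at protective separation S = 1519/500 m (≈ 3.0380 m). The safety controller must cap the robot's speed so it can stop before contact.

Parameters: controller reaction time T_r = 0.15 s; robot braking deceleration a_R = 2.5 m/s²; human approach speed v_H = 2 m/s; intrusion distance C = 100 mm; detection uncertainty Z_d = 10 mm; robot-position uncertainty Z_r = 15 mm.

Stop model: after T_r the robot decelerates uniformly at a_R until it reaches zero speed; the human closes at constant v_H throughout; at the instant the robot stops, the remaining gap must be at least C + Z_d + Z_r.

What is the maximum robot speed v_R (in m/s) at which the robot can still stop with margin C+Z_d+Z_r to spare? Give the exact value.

collect terms ⇒ (1/5)·v_R² + (19/20)·v_R + (-2613/1000) = 0
  disc = (19/20)² − 4·(1/5)·(-2613/1000) = 29929/10000 ; √disc = 173/100
  v_R = (−(19/20) + 173/100) / (2·(1/5)) = 39/20 m/s
check:
stop time T_s = (39/20)/(5/2) = 0.7800 s
robot covers v_R·T_r = 1.9500·0.1500 = 0.2925 m before braking
braking distance = 1.9500²/(2·2.5000) = 0.7605 m
person approaches 2.0000·(0.1500+0.7800) = 1.8600 m
C+Z_d+Z_r = 0.1000+0.0100+0.0150 = 0.1250 m
sum ≈ 0.2925+0.7605+1.8600+0.1250 ≈ 3.0380 m = S ✓

v_R_max = 39/20 m/s = 1.9500 m/s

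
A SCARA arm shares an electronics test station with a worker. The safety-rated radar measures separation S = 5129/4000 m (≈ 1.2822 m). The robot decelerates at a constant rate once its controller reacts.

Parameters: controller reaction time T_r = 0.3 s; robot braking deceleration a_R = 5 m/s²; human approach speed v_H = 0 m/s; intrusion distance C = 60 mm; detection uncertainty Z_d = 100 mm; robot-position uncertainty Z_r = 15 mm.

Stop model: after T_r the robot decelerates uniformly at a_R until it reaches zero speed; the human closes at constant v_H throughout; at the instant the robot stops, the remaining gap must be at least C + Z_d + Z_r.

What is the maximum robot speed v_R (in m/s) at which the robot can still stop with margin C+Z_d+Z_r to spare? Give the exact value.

v_R_max = 43/20 m/s = 2.1500 m/s

at the boundary: (1/10)·v² + (3/10)·v + (-4429/4000) = 0
  disc = (3/10)² − 4·(1/10)·(-4429/4000) = 5329/10000 ; √disc = 73/100
  v_R = (−(3/10) + 73/100) / (2·(1/10)) = 43/20 m/s
check:
stop time T_s = (43/20)/5 = 0.4300 s
robot covers v_R·T_r = 2.1500·0.3000 = 0.6450 m before braking
robot under decel: 2.1500²/(2·5.0000) = 0.4622 m
human over T_r+T_s: 0.0000·(0.3000+0.4300) = 0.0000 m
C+Z_d+Z_r = 0.0600+0.1000+0.0150 = 0.1750 m
sum ≈ 0.6450+0.4622+0.0000+0.1750 ≈ 1.2822 m = S ✓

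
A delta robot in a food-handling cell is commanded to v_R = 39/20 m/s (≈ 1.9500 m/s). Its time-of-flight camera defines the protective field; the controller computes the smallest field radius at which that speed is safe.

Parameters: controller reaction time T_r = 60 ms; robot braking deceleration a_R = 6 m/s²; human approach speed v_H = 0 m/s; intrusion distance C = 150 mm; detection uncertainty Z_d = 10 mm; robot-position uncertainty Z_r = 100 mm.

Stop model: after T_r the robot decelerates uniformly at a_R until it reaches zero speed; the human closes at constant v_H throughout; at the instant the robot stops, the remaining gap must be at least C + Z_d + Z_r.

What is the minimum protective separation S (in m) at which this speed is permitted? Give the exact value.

S_min = 5551/8000 m = 0.6939 m

stop time T_s = (39/20)/6 = 0.3250 s
robot covers v_R·T_r = 1.9500·0.0600 = 0.1170 m before braking
robot under decel: 1.9500²/(2·6.0000) = 0.3169 m
human over T_r+T_s: 0.0000·(0.0600+0.3250) = 0.0000 m
residual clearance needed = 0.1500+0.0100+0.1000 = 0.2600 m
S_min ≈ 0.1170+0.3169+0.0000+0.2600  ⇒  S_min = 5551/8000 m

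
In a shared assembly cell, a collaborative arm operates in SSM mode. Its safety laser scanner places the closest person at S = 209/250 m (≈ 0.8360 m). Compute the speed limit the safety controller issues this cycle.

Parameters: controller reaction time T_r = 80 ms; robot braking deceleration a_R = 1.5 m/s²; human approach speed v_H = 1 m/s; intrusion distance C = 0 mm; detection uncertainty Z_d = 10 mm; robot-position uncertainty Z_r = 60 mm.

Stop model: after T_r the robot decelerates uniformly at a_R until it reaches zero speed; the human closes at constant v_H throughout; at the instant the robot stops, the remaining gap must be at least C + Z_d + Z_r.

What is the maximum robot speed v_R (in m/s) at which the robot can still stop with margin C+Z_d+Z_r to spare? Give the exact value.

at the boundary: (1/3)·v² + (56/75)·v + (-343/500) = 0
  disc = (56/75)² − 4·(1/3)·(-343/500) = 8281/5625 ; √disc = 91/75
  v_R = (−(56/75) + 91/75) / (2·(1/3)) = 7/10 m/s
check:
T_s = v_R/a_R = (7/10)/(3/2) = 0.4667 s
reaction-phase robot travel = 0.7000·0.0800 = 0.0560 m
robot under decel: 0.7000²/(2·1.5000) = 0.1633 m
person approaches 1.0000·(0.0800+0.4667) = 0.5467 m
residual clearance needed = 0.0000+0.0100+0.0600 = 0.0700 m
sum ≈ 0.0560+0.1633+0.5467+0.0700 ≈ 0.8360 m = S ✓

v_R_max = 7/10 m/s = 0.7000 m/s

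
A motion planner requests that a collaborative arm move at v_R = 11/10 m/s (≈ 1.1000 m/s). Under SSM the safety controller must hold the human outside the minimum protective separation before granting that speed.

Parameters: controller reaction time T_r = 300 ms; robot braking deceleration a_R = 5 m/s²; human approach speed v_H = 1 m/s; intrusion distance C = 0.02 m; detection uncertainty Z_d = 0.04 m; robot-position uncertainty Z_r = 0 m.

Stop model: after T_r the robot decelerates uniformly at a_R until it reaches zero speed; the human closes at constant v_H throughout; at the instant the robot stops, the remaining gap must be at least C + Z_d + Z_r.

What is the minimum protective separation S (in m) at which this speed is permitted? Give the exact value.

T_s = v_R/a_R = (11/10)/5 = 0.2200 s
robot covers v_R·T_r = 1.1000·0.3000 = 0.3300 m before braking
robot under decel: 1.1000²/(2·5.0000) = 0.1210 m
human over T_r+T_s: 1.0000·(0.3000+0.2200) = 0.5200 m
residual clearance needed = 0.0200+0.0400+0.0000 = 0.0600 m
S_min ≈ 0.3300+0.1210+0.5200+0.0600  ⇒  S_min = 1031/1000 m

S_min = 1031/1000 m = 1.0310 m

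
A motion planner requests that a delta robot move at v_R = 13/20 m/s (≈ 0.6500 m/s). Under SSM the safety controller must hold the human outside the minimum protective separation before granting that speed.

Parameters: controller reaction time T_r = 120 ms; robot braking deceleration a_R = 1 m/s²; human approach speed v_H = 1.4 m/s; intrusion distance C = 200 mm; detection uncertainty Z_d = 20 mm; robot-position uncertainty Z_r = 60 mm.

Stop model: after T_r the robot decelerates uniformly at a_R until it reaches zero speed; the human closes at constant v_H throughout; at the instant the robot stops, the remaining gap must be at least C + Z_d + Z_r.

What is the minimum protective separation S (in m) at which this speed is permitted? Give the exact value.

S_min = 6589/4000 m = 1.6473 m

T_s = v_R/a_R = (13/20)/1 = 0.6500 s
robot covers v_R·T_r = 0.6500·0.1200 = 0.0780 m before braking
braking distance = 0.6500²/(2·1.0000) = 0.2112 m
person approaches 1.4000·(0.1200+0.6500) = 1.0780 m
residual clearance needed = 0.2000+0.0200+0.0600 = 0.2800 m
S_min ≈ 0.0780+0.2112+1.0780+0.2800  ⇒  S_min = 6589/4000 m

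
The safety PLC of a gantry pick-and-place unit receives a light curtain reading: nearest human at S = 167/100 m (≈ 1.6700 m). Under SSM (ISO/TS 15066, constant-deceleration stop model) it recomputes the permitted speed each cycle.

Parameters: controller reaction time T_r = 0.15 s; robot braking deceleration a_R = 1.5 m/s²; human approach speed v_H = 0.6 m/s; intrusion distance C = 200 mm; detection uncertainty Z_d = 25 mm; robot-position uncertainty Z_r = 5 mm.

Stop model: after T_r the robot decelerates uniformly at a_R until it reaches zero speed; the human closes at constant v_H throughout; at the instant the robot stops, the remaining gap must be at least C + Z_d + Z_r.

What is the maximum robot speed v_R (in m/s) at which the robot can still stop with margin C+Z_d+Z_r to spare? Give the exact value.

v_R_max = 27/20 m/s = 1.3500 m/s

quadratic (1/3)·v² + (11/20)·v + (-27/20) = 0
  disc = (11/20)² − 4·(1/3)·(-27/20) = 841/400 ; √disc = 29/20
  v_R = (−(11/20) + 29/20) / (2·(1/3)) = 27/20 m/s
check:
stop time T_s = (27/20)/(3/2) = 0.9000 s
reaction-phase robot travel = 1.3500·0.1500 = 0.2025 m
robot under decel: 1.3500²/(2·1.5000) = 0.6075 m
human over T_r+T_s: 0.6000·(0.1500+0.9000) = 0.6300 m
C+Z_d+Z_r = 0.2000+0.0250+0.0050 = 0.2300 m
sum ≈ 0.2025+0.6075+0.6300+0.2300 ≈ 1.6700 m = S ✓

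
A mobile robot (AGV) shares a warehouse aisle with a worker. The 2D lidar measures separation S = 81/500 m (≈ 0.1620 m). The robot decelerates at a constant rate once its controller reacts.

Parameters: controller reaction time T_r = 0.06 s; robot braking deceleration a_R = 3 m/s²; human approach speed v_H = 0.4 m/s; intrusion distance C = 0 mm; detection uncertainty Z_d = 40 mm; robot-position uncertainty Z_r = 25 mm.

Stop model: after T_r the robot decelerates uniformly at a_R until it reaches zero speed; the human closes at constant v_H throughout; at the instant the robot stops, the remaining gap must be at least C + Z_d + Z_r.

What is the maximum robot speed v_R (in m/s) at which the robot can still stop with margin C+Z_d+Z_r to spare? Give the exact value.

quadratic (1/6)·v² + (29/150)·v + (-73/1000) = 0
  disc = (29/150)² − 4·(1/6)·(-73/1000) = 484/5625 ; √disc = 22/75
  v_R = (−(29/150) + 22/75) / (2·(1/6)) = 3/10 m/s
check:
braking lasts T_s = (3/10)/3 = 0.1000 s
reaction-phase robot travel = 0.3000·0.0600 = 0.0180 m
braking distance = 0.3000²/(2·3.0000) = 0.0150 m
person approaches 0.4000·(0.0600+0.1000) = 0.0640 m
margins: 0.0000+0.0400+0.0250 = 0.0650 m
sum ≈ 0.0180+0.0150+0.0640+0.0650 ≈ 0.1620 m = S ✓

v_R_max = 3/10 m/s = 0.3000 m/s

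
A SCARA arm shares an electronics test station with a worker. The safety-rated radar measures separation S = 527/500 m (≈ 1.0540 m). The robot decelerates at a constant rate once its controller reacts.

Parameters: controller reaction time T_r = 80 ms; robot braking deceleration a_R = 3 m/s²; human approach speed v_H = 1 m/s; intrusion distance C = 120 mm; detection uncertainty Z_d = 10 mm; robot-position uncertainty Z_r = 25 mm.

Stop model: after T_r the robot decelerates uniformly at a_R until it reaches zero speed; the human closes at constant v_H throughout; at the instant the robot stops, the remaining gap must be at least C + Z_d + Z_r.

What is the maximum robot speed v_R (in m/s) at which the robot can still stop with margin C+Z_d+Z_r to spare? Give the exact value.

quadratic (1/6)·v² + (31/75)·v + (-819/1000) = 0
  disc = (31/75)² − 4·(1/6)·(-819/1000) = 16129/22500 ; √disc = 127/150
  v_R = (−(31/75) + 127/150) / (2·(1/6)) = 13/10 m/s
check:
T_s = v_R/a_R = (13/10)/3 = 0.4333 s
robot covers v_R·T_r = 1.3000·0.0800 = 0.1040 m before braking
robot covers 1.3000·0.4333 − ½·3.0000·0.4333² = 0.2817 m while stopping
person approaches 1.0000·(0.0800+0.4333) = 0.5133 m
C+Z_d+Z_r = 0.1200+0.0100+0.0250 = 0.1550 m
sum ≈ 0.1040+0.2817+0.5133+0.1550 ≈ 1.0540 m = S ✓

v_R_max = 13/10 m/s = 1.3000 m/s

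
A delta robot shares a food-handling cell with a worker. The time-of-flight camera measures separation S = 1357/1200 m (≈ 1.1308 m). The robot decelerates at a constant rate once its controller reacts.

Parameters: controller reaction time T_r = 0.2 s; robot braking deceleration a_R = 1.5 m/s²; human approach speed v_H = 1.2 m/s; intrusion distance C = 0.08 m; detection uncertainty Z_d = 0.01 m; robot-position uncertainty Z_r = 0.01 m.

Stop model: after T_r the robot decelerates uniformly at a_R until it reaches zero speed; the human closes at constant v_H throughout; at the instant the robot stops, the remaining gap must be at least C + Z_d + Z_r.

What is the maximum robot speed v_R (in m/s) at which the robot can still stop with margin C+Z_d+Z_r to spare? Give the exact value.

quadratic (1/3)·v² + (1)·v + (-949/1200) = 0
  disc = (1)² − 4·(1/3)·(-949/1200) = 1849/900 ; √disc = 43/30
  v_R = (−(1) + 43/30) / (2·(1/3)) = 13/20 m/s
check:
stop time T_s = (13/20)/(3/2) = 0.4333 s
robot covers v_R·T_r = 0.6500·0.2000 = 0.1300 m before braking
robot under decel: 0.6500²/(2·1.5000) = 0.1408 m
human over T_r+T_s: 1.2000·(0.2000+0.4333) = 0.7600 m
C+Z_d+Z_r = 0.0800+0.0100+0.0100 = 0.1000 m
sum ≈ 0.1300+0.1408+0.7600+0.1000 ≈ 1.1308 m = S ✓

v_R_max = 13/20 m/s = 0.6500 m/s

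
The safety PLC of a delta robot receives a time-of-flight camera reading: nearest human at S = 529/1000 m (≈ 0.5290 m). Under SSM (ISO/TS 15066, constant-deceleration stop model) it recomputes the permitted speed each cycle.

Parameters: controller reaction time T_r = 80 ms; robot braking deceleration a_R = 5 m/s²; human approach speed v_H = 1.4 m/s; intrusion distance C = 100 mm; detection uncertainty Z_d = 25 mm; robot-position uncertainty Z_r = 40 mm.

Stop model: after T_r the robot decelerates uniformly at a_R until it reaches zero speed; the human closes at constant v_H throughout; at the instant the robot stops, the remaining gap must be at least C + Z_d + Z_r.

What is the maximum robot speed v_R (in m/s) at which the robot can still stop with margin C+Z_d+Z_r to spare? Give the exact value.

quadratic (1/10)·v² + (9/25)·v + (-63/250) = 0
  disc = (9/25)² − 4·(1/10)·(-63/250) = 144/625 ; √disc = 12/25
  v_R = (−(9/25) + 12/25) / (2·(1/10)) = 3/5 m/s
check:
T_s = v_R/a_R = (3/5)/5 = 0.1200 s
robot covers v_R·T_r = 0.6000·0.0800 = 0.0480 m before braking
robot under decel: 0.6000²/(2·5.0000) = 0.0360 m
human over T_r+T_s: 1.4000·(0.0800+0.1200) = 0.2800 m
margins: 0.1000+0.0250+0.0400 = 0.1650 m
sum ≈ 0.0480+0.0360+0.2800+0.1650 ≈ 0.5290 m = S ✓

v_R_max = 3/5 m/s = 0.6000 m/s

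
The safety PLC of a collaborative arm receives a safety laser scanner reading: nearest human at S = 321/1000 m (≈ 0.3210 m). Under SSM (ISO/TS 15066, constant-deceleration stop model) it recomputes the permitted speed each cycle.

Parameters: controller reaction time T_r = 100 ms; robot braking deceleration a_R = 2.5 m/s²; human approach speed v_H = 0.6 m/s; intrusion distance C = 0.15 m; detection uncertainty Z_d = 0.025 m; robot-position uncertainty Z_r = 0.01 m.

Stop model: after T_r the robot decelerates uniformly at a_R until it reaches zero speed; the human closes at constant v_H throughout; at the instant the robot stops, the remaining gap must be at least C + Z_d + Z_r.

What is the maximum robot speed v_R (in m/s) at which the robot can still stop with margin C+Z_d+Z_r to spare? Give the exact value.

v_R_max = 1/5 m/s = 0.2000 m/s

quadratic (1/5)·v² + (17/50)·v + (-19/250) = 0
  disc = (17/50)² − 4·(1/5)·(-19/250) = 441/2500 ; √disc = 21/50
  v_R = (−(17/50) + 21/50) / (2·(1/5)) = 1/5 m/s
check:
T_s = v_R/a_R = (1/5)/(5/2) = 0.0800 s
robot covers v_R·T_r = 0.2000·0.1000 = 0.0200 m before braking
robot covers 0.2000·0.0800 − ½·2.5000·0.0800² = 0.0080 m while stopping
person approaches 0.6000·(0.1000+0.0800) = 0.1080 m
C+Z_d+Z_r = 0.1500+0.0250+0.0100 = 0.1850 m
sum ≈ 0.0200+0.0080+0.1080+0.1850 ≈ 0.3210 m = S ✓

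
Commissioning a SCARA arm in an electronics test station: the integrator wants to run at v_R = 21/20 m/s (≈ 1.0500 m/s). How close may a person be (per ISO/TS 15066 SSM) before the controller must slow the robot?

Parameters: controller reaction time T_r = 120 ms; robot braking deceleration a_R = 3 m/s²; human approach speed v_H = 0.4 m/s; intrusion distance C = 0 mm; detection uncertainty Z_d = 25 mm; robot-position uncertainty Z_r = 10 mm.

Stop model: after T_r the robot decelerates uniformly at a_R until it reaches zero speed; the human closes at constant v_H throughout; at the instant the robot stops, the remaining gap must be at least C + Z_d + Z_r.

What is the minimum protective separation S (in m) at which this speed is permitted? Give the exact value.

T_s = v_R/a_R = (21/20)/3 = 0.3500 s
reaction-phase robot travel = 1.0500·0.1200 = 0.1260 m
braking distance = 1.0500²/(2·3.0000) = 0.1837 m
human closes 0.4000·0.4700 = 0.1880 m
C+Z_d+Z_r = 0.0000+0.0250+0.0100 = 0.0350 m
S_min ≈ 0.1260+0.1837+0.1880+0.0350  ⇒  S_min = 2131/4000 m

S_min = 2131/4000 m = 0.5327 m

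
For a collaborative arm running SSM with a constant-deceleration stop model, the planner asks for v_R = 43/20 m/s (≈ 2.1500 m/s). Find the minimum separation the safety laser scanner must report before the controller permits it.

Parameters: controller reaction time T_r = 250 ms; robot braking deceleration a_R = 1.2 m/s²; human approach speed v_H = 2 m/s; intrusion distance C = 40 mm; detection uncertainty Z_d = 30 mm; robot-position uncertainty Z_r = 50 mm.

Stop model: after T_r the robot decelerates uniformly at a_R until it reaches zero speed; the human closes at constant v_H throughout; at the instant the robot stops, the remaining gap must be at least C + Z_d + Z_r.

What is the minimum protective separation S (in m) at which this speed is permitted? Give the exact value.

braking lasts T_s = (43/20)/(6/5) = 1.7917 s
robot in T_r: 2.1500·0.2500 = 0.5375 m
robot under decel: 2.1500²/(2·1.2000) = 1.9260 m
person approaches 2.0000·(0.2500+1.7917) = 4.0833 m
C+Z_d+Z_r = 0.0400+0.0300+0.0500 = 0.1200 m
S_min ≈ 0.5375+1.9260+4.0833+0.1200  ⇒  S_min = 10667/1600 m

S_min = 10667/1600 m = 6.6669 m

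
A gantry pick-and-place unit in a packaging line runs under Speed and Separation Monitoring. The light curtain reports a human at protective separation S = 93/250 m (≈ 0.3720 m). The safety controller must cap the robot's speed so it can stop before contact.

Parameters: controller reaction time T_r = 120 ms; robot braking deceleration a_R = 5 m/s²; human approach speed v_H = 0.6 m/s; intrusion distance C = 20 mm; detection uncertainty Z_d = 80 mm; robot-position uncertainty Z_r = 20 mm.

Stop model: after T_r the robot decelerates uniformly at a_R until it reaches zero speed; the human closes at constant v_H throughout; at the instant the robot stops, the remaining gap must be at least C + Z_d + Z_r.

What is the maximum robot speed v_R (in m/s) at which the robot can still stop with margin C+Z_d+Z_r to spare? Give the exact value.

v_R_max = 3/5 m/s = 0.6000 m/s

collect terms ⇒ (1/10)·v_R² + (6/25)·v_R + (-9/50) = 0
  disc = (6/25)² − 4·(1/10)·(-9/50) = 81/625 ; √disc = 9/25
  v_R = (−(6/25) + 9/25) / (2·(1/10)) = 3/5 m/s
check:
braking lasts T_s = (3/5)/5 = 0.1200 s
reaction-phase robot travel = 0.6000·0.1200 = 0.0720 m
robot under decel: 0.6000²/(2·5.0000) = 0.0360 m
human closes 0.6000·0.2400 = 0.1440 m
residual clearance needed = 0.0200+0.0800+0.0200 = 0.1200 m
sum ≈ 0.0720+0.0360+0.1440+0.1200 ≈ 0.3720 m = S ✓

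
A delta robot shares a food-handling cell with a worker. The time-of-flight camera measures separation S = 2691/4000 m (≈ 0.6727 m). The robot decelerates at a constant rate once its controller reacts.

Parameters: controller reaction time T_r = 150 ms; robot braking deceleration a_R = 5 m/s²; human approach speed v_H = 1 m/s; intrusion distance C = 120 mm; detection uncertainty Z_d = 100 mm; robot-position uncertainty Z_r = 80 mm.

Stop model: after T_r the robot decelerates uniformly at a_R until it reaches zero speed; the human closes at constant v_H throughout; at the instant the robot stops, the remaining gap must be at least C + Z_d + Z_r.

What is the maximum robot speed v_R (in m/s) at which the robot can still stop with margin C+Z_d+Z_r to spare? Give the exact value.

v_R_max = 11/20 m/s = 0.5500 m/s

collect terms ⇒ (1/10)·v_R² + (7/20)·v_R + (-891/4000) = 0
  disc = (7/20)² − 4·(1/10)·(-891/4000) = 529/2500 ; √disc = 23/50
  v_R = (−(7/20) + 23/50) / (2·(1/10)) = 11/20 m/s
check:
braking lasts T_s = (11/20)/5 = 0.1100 s
robot in T_r: 0.5500·0.1500 = 0.0825 m
robot under decel: 0.5500²/(2·5.0000) = 0.0302 m
human over T_r+T_s: 1.0000·(0.1500+0.1100) = 0.2600 m
C+Z_d+Z_r = 0.1200+0.1000+0.0800 = 0.3000 m
sum ≈ 0.0825+0.0302+0.2600+0.3000 ≈ 0.6727 m = S ✓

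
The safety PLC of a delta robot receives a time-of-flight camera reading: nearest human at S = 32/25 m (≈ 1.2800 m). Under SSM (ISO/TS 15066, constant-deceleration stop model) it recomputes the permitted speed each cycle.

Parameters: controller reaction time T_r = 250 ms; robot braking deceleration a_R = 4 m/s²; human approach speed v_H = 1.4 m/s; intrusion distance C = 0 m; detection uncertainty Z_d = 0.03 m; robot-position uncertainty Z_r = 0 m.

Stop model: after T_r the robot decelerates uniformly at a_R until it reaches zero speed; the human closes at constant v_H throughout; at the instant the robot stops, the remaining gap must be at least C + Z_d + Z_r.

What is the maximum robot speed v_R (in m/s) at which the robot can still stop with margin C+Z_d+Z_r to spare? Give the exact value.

v_R_max = 6/5 m/s = 1.2000 m/s

at the boundary: (1/8)·v² + (3/5)·v + (-9/10) = 0
  disc = (3/5)² − 4·(1/8)·(-9/10) = 81/100 ; √disc = 9/10
  v_R = (−(3/5) + 9/10) / (2·(1/8)) = 6/5 m/s
check:
braking lasts T_s = (6/5)/4 = 0.3000 s
robot covers v_R·T_r = 1.2000·0.2500 = 0.3000 m before braking
braking distance = 1.2000²/(2·4.0000) = 0.1800 m
human over T_r+T_s: 1.4000·(0.2500+0.3000) = 0.7700 m
residual clearance needed = 0.0000+0.0300+0.0000 = 0.0300 m
sum ≈ 0.3000+0.1800+0.7700+0.0300 ≈ 1.2800 m = S ✓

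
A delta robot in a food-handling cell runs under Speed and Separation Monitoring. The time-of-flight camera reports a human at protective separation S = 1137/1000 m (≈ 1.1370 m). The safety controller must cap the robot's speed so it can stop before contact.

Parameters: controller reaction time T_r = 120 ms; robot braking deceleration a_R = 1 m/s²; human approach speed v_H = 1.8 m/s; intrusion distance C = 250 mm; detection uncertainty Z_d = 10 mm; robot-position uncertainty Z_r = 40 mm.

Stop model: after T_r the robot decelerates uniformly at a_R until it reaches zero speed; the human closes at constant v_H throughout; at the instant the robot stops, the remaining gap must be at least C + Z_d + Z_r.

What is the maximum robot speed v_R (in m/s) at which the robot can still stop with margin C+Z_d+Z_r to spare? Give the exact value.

collect terms ⇒ (1/2)·v_R² + (48/25)·v_R + (-621/1000) = 0
  disc = (48/25)² − 4·(1/2)·(-621/1000) = 12321/2500 ; √disc = 111/50
  v_R = (−(48/25) + 111/50) / (2·(1/2)) = 3/10 m/s
check:
T_s = v_R/a_R = (3/10)/1 = 0.3000 s
reaction-phase robot travel = 0.3000·0.1200 = 0.0360 m
robot under decel: 0.3000²/(2·1.0000) = 0.0450 m
human closes 1.8000·0.4200 = 0.7560 m
C+Z_d+Z_r = 0.2500+0.0100+0.0400 = 0.3000 m
sum ≈ 0.0360+0.0450+0.7560+0.3000 ≈ 1.1370 m = S ✓

v_R_max = 3/10 m/s = 0.3000 m/s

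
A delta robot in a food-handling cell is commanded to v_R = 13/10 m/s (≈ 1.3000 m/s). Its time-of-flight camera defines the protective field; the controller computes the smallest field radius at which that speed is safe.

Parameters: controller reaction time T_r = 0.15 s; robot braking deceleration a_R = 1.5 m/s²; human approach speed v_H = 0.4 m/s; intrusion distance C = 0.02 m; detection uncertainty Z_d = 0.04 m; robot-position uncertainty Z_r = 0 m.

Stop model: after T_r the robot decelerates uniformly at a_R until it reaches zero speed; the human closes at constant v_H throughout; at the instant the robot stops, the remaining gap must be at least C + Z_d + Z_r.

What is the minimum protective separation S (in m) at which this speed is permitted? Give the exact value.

T_s = v_R/a_R = (13/10)/(3/2) = 0.8667 s
robot in T_r: 1.3000·0.1500 = 0.1950 m
robot under decel: 1.3000²/(2·1.5000) = 0.5633 m
human closes 0.4000·1.0167 = 0.4067 m
margins: 0.0200+0.0400+0.0000 = 0.0600 m
S_min ≈ 0.1950+0.5633+0.4067+0.0600  ⇒  S_min = 49/40 m

S_min = 49/40 m = 1.2250 m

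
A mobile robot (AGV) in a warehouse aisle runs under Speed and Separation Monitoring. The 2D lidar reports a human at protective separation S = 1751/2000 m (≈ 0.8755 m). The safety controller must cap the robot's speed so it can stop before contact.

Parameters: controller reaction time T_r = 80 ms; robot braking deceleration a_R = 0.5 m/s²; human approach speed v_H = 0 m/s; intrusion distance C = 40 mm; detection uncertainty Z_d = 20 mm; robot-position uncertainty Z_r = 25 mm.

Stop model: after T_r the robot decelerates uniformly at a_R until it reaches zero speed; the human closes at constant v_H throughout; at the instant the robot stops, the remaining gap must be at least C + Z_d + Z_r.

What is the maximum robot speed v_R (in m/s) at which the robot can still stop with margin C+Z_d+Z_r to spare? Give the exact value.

v_R_max = 17/20 m/s = 0.8500 m/s

collect terms ⇒ (1)·v_R² + (2/25)·v_R + (-1581/2000) = 0
  disc = (2/25)² − 4·(1)·(-1581/2000) = 7921/2500 ; √disc = 89/50
  v_R = (−(2/25) + 89/50) / (2·(1)) = 17/20 m/s
check:
braking lasts T_s = (17/20)/(1/2) = 1.7000 s
robot in T_r: 0.8500·0.0800 = 0.0680 m
robot under decel: 0.8500²/(2·0.5000) = 0.7225 m
human closes 0.0000·1.7800 = 0.0000 m
residual clearance needed = 0.0400+0.0200+0.0250 = 0.0850 m
sum ≈ 0.0680+0.7225+0.0000+0.0850 ≈ 0.8755 m = S ✓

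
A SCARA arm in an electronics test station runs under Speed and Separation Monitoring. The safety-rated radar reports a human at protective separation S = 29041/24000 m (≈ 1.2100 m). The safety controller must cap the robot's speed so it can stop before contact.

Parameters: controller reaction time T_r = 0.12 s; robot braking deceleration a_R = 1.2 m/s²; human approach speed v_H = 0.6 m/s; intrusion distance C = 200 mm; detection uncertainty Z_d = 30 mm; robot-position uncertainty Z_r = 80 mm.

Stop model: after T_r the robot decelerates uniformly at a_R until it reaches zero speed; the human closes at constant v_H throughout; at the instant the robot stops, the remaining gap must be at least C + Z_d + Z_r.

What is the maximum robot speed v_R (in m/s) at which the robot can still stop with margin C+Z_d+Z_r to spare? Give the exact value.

quadratic (5/12)·v² + (31/50)·v + (-19873/24000) = 0
  disc = (31/50)² − 4·(5/12)·(-19873/24000) = 635209/360000 ; √disc = 797/600
  v_R = (−(31/50) + 797/600) / (2·(5/12)) = 17/20 m/s
check:
T_s = v_R/a_R = (17/20)/(6/5) = 0.7083 s
reaction-phase robot travel = 0.8500·0.1200 = 0.1020 m
robot under decel: 0.8500²/(2·1.2000) = 0.3010 m
human over T_r+T_s: 0.6000·(0.1200+0.7083) = 0.4970 m
margins: 0.2000+0.0300+0.0800 = 0.3100 m
sum ≈ 0.1020+0.3010+0.4970+0.3100 ≈ 1.2100 m = S ✓

v_R_max = 17/20 m/s = 0.8500 m/s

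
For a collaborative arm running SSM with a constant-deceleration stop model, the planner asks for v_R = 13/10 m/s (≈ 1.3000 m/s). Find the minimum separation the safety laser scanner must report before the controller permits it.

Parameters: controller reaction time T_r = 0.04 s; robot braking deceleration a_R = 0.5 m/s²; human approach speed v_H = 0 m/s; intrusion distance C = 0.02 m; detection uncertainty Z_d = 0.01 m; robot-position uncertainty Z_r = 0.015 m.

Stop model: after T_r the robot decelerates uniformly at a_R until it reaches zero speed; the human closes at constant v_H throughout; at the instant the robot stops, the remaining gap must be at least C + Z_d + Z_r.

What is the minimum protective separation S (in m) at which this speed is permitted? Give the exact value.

S_min = 1787/1000 m = 1.7870 m

T_s = v_R/a_R = (13/10)/(1/2) = 2.6000 s
reaction-phase robot travel = 1.3000·0.0400 = 0.0520 m
robot under decel: 1.3000²/(2·0.5000) = 1.6900 m
human closes 0.0000·2.6400 = 0.0000 m
residual clearance needed = 0.0200+0.0100+0.0150 = 0.0450 m
S_min ≈ 0.0520+1.6900+0.0000+0.0450  ⇒  S_min = 1787/1000 m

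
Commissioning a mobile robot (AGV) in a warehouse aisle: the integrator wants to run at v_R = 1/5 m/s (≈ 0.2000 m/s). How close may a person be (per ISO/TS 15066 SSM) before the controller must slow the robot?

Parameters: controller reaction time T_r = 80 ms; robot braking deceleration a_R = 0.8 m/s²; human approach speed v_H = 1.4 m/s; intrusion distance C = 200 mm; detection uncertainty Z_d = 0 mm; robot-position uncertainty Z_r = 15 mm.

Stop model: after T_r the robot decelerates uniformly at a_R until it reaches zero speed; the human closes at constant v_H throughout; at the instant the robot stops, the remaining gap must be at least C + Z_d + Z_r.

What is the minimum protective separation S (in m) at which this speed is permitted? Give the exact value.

T_s = v_R/a_R = (1/5)/(4/5) = 0.2500 s
robot in T_r: 0.2000·0.0800 = 0.0160 m
robot under decel: 0.2000²/(2·0.8000) = 0.0250 m
person approaches 1.4000·(0.0800+0.2500) = 0.4620 m
residual clearance needed = 0.2000+0.0000+0.0150 = 0.2150 m
S_min ≈ 0.0160+0.0250+0.4620+0.2150  ⇒  S_min = 359/500 m

S_min = 359/500 m = 0.7180 m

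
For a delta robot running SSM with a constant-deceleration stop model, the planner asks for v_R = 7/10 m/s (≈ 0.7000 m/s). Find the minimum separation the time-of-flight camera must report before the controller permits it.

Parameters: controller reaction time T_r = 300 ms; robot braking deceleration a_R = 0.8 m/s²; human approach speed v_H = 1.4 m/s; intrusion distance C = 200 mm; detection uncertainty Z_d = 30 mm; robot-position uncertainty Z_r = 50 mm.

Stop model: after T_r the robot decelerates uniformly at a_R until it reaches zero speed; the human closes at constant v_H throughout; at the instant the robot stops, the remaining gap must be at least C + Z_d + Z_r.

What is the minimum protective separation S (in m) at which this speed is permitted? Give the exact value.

T_s = v_R/a_R = (7/10)/(4/5) = 0.8750 s
reaction-phase robot travel = 0.7000·0.3000 = 0.2100 m
braking distance = 0.7000²/(2·0.8000) = 0.3063 m
human closes 1.4000·1.1750 = 1.6450 m
margins: 0.2000+0.0300+0.0500 = 0.2800 m
S_min ≈ 0.2100+0.3063+1.6450+0.2800  ⇒  S_min = 1953/800 m

S_min = 1953/800 m = 2.4413 m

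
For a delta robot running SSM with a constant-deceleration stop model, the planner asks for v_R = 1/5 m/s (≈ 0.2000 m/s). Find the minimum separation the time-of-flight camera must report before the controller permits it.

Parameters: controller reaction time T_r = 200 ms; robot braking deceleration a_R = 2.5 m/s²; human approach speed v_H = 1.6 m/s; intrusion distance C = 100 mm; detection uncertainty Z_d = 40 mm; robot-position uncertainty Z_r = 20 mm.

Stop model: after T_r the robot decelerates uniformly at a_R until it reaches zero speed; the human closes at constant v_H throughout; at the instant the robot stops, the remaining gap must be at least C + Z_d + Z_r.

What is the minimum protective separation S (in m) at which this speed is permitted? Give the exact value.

braking lasts T_s = (1/5)/(5/2) = 0.0800 s
reaction-phase robot travel = 0.2000·0.2000 = 0.0400 m
braking distance = 0.2000²/(2·2.5000) = 0.0080 m
person approaches 1.6000·(0.2000+0.0800) = 0.4480 m
residual clearance needed = 0.1000+0.0400+0.0200 = 0.1600 m
S_min ≈ 0.0400+0.0080+0.4480+0.1600  ⇒  S_min = 82/125 m

S_min = 82/125 m = 0.6560 m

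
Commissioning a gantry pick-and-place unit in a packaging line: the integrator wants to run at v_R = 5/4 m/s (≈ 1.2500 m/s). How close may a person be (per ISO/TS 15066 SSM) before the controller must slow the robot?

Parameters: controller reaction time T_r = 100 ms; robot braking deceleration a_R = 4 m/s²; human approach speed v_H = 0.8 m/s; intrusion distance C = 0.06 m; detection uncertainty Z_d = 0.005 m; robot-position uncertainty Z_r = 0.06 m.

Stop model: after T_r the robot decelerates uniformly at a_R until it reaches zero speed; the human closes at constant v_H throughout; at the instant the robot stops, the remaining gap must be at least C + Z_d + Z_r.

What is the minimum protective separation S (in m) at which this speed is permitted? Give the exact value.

S_min = 2481/3200 m = 0.7753 m

braking lasts T_s = (5/4)/4 = 0.3125 s
robot in T_r: 1.2500·0.1000 = 0.1250 m
robot covers 1.2500·0.3125 − ½·4.0000·0.3125² = 0.1953 m while stopping
human over T_r+T_s: 0.8000·(0.1000+0.3125) = 0.3300 m
residual clearance needed = 0.0600+0.0050+0.0600 = 0.1250 m
S_min ≈ 0.1250+0.1953+0.3300+0.1250  ⇒  S_min = 2481/3200 m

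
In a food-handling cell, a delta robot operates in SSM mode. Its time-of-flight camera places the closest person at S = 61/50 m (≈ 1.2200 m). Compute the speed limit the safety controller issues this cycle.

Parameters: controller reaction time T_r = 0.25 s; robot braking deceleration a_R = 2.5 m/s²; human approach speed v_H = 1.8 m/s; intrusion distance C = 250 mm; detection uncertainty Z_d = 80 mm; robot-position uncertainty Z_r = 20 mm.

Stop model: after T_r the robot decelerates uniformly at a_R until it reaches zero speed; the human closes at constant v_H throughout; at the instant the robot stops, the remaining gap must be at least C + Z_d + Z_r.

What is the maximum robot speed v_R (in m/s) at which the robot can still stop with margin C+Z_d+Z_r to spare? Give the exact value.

v_R_max = 2/5 m/s = 0.4000 m/s

quadratic (1/5)·v² + (97/100)·v + (-21/50) = 0
  disc = (97/100)² − 4·(1/5)·(-21/50) = 12769/10000 ; √disc = 113/100
  v_R = (−(97/100) + 113/100) / (2·(1/5)) = 2/5 m/s
check:
T_s = v_R/a_R = (2/5)/(5/2) = 0.1600 s
reaction-phase robot travel = 0.4000·0.2500 = 0.1000 m
robot under decel: 0.4000²/(2·2.5000) = 0.0320 m
human closes 1.8000·0.4100 = 0.7380 m
margins: 0.2500+0.0800+0.0200 = 0.3500 m
sum ≈ 0.1000+0.0320+0.7380+0.3500 ≈ 1.2200 m = S ✓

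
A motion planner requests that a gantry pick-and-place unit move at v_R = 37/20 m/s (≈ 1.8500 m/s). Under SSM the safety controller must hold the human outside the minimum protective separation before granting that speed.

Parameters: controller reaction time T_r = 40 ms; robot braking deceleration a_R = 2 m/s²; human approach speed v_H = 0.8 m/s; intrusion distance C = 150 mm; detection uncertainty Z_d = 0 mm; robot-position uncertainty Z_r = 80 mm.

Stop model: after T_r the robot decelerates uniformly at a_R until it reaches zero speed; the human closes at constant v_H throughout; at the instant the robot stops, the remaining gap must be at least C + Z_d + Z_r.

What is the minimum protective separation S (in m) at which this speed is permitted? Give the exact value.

T_s = v_R/a_R = (37/20)/2 = 0.9250 s
reaction-phase robot travel = 1.8500·0.0400 = 0.0740 m
robot covers 1.8500·0.9250 − ½·2.0000·0.9250² = 0.8556 m while stopping
human closes 0.8000·0.9650 = 0.7720 m
C+Z_d+Z_r = 0.1500+0.0000+0.0800 = 0.2300 m
S_min ≈ 0.0740+0.8556+0.7720+0.2300  ⇒  S_min = 15453/8000 m

S_min = 15453/8000 m = 1.9316 m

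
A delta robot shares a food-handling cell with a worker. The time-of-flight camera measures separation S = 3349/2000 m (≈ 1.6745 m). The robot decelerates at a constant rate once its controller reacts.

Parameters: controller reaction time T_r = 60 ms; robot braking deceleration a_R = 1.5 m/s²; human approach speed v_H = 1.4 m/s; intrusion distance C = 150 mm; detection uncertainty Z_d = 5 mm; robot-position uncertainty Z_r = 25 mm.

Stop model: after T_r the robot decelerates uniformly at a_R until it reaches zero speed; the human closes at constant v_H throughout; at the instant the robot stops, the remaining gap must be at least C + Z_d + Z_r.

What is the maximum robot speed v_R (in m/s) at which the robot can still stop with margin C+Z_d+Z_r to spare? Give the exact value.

v_R_max = 21/20 m/s = 1.0500 m/s

quadratic (1/3)·v² + (149/150)·v + (-2821/2000) = 0
  disc = (149/150)² − 4·(1/3)·(-2821/2000) = 16129/5625 ; √disc = 127/75
  v_R = (−(149/150) + 127/75) / (2·(1/3)) = 21/20 m/s
check:
braking lasts T_s = (21/20)/(3/2) = 0.7000 s
robot covers v_R·T_r = 1.0500·0.0600 = 0.0630 m before braking
robot under decel: 1.0500²/(2·1.5000) = 0.3675 m
human closes 1.4000·0.7600 = 1.0640 m
margins: 0.1500+0.0050+0.0250 = 0.1800 m
sum ≈ 0.0630+0.3675+1.0640+0.1800 ≈ 1.6745 m = S ✓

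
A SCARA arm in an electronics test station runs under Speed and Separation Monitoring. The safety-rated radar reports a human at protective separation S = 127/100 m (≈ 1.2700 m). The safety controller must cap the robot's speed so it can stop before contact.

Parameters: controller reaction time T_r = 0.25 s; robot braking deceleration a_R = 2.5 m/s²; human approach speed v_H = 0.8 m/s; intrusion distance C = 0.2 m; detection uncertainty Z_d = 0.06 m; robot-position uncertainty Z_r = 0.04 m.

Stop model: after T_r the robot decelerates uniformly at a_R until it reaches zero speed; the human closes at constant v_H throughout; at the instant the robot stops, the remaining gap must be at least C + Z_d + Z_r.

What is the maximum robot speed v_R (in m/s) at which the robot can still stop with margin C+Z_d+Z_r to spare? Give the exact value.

v_R_max = 1 m/s = 1.0000 m/s

collect terms ⇒ (1/5)·v_R² + (57/100)·v_R + (-77/100) = 0
  disc = (57/100)² − 4·(1/5)·(-77/100) = 9409/10000 ; √disc = 97/100
  v_R = (−(57/100) + 97/100) / (2·(1/5)) = 1 m/s
check:
braking lasts T_s = 1/(5/2) = 0.4000 s
robot covers v_R·T_r = 1.0000·0.2500 = 0.2500 m before braking
braking distance = 1.0000²/(2·2.5000) = 0.2000 m
human closes 0.8000·0.6500 = 0.5200 m
C+Z_d+Z_r = 0.2000+0.0600+0.0400 = 0.3000 m
sum ≈ 0.2500+0.2000+0.5200+0.3000 ≈ 1.2700 m = S ✓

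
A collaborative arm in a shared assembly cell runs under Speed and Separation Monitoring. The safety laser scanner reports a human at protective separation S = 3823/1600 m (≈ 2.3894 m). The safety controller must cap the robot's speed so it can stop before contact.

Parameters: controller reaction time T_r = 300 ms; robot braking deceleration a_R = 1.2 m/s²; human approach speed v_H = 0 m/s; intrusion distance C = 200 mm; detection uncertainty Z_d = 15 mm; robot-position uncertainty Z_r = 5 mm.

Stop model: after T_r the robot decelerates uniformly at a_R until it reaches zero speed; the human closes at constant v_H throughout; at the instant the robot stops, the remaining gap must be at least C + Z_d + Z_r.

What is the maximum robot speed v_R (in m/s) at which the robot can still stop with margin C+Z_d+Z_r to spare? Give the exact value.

quadratic (5/12)·v² + (3/10)·v + (-3471/1600) = 0
  disc = (3/10)² − 4·(5/12)·(-3471/1600) = 5929/1600 ; √disc = 77/40
  v_R = (−(3/10) + 77/40) / (2·(5/12)) = 39/20 m/s
check:
braking lasts T_s = (39/20)/(6/5) = 1.6250 s
reaction-phase robot travel = 1.9500·0.3000 = 0.5850 m
braking distance = 1.9500²/(2·1.2000) = 1.5844 m
person approaches 0.0000·(0.3000+1.6250) = 0.0000 m
residual clearance needed = 0.2000+0.0150+0.0050 = 0.2200 m
sum ≈ 0.5850+1.5844+0.0000+0.2200 ≈ 2.3894 m = S ✓

v_R_max = 39/20 m/s = 1.9500 m/s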